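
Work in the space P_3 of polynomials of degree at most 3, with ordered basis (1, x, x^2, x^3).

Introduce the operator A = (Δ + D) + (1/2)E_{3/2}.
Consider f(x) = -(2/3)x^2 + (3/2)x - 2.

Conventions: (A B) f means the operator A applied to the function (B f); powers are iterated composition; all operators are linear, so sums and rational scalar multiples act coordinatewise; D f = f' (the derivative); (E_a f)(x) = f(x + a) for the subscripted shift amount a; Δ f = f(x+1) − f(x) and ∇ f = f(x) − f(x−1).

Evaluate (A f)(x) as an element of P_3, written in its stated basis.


g(x) = -(1/3)x^2 - (35/12)x + 41/24

Δ f = -(4/3)x + 5/6
D f = -(4/3)x + 3/2
(Δ + D) f = -(8/3)x + 7/3
E_{3/2} f = -(2/3)x^2 - (1/2)x - 5/4
((1/2)E_{3/2}) f = -(1/3)x^2 - (1/4)x - 5/8
((Δ + D) + (1/2)E_{3/2}) f = -(1/3)x^2 - (35/12)x + 41/24


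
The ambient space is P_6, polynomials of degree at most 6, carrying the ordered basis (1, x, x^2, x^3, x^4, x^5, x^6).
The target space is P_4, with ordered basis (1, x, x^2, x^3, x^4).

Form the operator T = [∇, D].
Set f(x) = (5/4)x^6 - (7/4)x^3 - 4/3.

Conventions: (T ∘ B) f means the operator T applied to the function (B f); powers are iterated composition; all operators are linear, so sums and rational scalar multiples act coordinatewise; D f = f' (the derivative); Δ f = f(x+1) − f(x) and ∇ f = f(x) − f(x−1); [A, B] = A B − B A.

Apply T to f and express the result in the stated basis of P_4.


D f = (15/2)x^5 - (21/4)x^2
∇ D f = (75/2)x^4 - 75x^3 + 75x^2 - 48x + 51/4
∇ f = (15/2)x^5 - (75/4)x^4 + 25x^3 - 24x^2 + (51/4)x - 3
D ∇ f = (75/2)x^4 - 75x^3 + 75x^2 - 48x + 51/4
[∇, D] f = 0

g(x) = 0


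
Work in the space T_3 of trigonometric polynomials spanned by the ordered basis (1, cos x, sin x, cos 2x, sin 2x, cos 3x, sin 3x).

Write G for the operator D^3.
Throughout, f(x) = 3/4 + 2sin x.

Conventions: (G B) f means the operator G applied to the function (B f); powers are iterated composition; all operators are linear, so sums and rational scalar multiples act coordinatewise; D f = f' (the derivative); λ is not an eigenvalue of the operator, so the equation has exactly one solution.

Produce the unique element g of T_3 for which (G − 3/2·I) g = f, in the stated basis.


write g with unknown coordinates in the stated basis and equate coefficients in (G − 3/2·I) g = f
solving from the highest basis element down gives g = -1/2 + (8/13)cos x - (12/13)sin x
check: G g = (12/13)cos x + (8/13)sin x
so G g − 3/2·g = 3/4 + 2sin x = f ✓

the result is g(x) = -1/2 + (8/13)cos x - (12/13)sin x


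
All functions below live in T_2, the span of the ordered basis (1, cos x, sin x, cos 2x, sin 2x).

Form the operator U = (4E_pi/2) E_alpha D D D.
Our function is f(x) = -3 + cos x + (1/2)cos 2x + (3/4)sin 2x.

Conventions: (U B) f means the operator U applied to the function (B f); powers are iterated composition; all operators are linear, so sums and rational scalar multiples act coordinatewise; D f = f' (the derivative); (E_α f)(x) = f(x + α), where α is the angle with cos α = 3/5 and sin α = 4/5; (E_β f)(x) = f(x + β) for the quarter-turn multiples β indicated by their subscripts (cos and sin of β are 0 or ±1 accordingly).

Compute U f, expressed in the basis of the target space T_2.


the result is g(x) = (12/5)cos x - (16/5)sin x - (552/25)cos 2x - (464/25)sin 2x

D f = -sin x + (3/2)cos 2x - sin 2x
D D f = -cos x - 2cos 2x - 3sin 2x
D (D D) f = sin x - 6cos 2x + 4sin 2x
E_alpha D (D D) f = (4/5)cos x + (3/5)sin x + (138/25)cos 2x + (116/25)sin 2x
E_pi/2 (E_alpha D) (D D) f = (3/5)cos x - (4/5)sin x - (138/25)cos 2x - (116/25)sin 2x
(4E_pi/2) (E_alpha D) (D D) f = (12/5)cos x - (16/5)sin x - (552/25)cos 2x - (464/25)sin 2x


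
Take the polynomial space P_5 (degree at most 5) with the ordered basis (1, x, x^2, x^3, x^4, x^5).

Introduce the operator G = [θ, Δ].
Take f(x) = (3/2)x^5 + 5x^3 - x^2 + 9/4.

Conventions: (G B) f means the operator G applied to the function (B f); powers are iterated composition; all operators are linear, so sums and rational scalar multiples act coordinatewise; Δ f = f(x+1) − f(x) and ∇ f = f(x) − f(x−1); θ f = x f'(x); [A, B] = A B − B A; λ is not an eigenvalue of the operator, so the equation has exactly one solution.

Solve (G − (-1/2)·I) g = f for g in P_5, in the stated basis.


write g with unknown coordinates in the stated basis and equate coefficients in (G − (-1/2)·I) g = f
solving from the highest basis element down gives g = 3x^5 + 30x^4 + 370x^3 + 3118x^2 + 17752x + 100941/2
check: G g = -15x^4 - 180x^3 - 1560x^2 - 8876x - 25233
so G g − (-1/2)·g = (3/2)x^5 + 5x^3 - x^2 + 9/4 = f ✓

g(x) = 3x^5 + 30x^4 + 370x^3 + 3118x^2 + 17752x + 100941/2


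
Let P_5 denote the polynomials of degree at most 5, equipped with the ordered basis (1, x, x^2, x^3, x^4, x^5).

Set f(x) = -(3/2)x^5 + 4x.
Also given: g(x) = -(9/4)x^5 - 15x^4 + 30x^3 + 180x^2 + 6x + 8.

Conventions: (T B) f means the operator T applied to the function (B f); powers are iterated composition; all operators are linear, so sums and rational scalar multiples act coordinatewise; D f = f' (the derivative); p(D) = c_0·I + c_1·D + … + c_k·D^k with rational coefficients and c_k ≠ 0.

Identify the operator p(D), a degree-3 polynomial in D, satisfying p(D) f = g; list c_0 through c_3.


c_0 = 3/2, c_1 = 2, c_2 = -1, c_3 = -2

D^0 f = -(3/2)x^5 + 4x
D^1 f = -(15/2)x^4 + 4
D^2 f = -30x^3
D^3 f = -90x^2
matching coefficients of g against c_0 f + c_1 Df + … from the top degree down determines the c_i
solution: c_0 = 3/2, c_1 = 2, c_2 = -1, c_3 = -2


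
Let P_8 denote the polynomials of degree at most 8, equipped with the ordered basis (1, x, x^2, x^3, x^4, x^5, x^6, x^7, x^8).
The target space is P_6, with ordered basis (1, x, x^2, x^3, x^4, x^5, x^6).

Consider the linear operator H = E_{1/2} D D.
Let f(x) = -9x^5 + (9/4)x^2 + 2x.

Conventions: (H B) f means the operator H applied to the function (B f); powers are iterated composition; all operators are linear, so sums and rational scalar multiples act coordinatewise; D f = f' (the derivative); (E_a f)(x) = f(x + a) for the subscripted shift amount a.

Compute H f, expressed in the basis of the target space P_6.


D f = -45x^4 + (9/2)x + 2
D D f = -180x^3 + 9/2
E_{1/2} D D f = -180x^3 - 270x^2 - 135x - 18

g(x) = -180x^3 - 270x^2 - 135x - 18


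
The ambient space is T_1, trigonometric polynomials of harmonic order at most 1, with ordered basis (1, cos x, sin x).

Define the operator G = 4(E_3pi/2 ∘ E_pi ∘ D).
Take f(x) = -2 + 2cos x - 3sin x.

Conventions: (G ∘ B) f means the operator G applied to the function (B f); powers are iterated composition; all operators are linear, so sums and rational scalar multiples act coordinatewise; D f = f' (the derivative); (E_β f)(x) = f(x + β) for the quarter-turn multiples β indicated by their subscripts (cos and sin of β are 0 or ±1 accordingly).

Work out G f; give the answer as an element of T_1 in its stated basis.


D f = -3cos x - 2sin x
E_pi D f = 3cos x + 2sin x
E_3pi/2 (E_pi ∘ D) f = -2cos x + 3sin x
(4(E_3pi/2 ∘ E_pi ∘ D)) f = -8cos x + 12sin x

the image equals g(x) = -8cos x + 12sin x


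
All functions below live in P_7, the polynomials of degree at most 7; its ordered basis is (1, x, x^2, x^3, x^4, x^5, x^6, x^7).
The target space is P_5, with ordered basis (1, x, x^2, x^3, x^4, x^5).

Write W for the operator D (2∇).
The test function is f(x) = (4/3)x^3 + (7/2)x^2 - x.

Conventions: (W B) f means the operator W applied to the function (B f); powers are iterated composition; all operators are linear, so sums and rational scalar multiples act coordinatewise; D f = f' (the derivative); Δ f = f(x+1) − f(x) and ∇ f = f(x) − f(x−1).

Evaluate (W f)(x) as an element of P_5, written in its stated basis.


∇ f = 4x^2 + 3x - 19/6
(2∇) f = 8x^2 + 6x - 19/3
D (2∇) f = 16x + 6

the image equals g(x) = 16x + 6


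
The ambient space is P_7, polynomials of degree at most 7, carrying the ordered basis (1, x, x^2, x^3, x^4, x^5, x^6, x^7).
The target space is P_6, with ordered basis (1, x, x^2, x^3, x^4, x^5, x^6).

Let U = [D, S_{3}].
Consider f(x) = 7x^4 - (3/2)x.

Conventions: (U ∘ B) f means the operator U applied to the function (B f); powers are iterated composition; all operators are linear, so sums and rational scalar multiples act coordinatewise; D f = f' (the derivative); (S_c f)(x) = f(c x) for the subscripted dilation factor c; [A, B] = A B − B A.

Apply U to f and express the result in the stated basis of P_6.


S_{3} f = 567x^4 - (9/2)x
D S_{3} f = 2268x^3 - 9/2
D f = 28x^3 - 3/2
S_{3} D f = 756x^3 - 3/2
[D, S_{3}] f = 1512x^3 - 3

the result is g(x) = 1512x^3 - 3


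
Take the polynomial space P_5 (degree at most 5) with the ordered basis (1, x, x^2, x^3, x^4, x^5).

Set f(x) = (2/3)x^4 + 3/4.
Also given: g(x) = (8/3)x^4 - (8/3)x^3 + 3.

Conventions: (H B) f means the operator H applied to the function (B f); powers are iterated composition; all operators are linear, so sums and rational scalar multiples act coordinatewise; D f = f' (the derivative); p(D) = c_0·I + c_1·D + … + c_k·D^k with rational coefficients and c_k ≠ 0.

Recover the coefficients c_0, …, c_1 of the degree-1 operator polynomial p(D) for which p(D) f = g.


c_0 = 4, c_1 = -1

D^0 f = (2/3)x^4 + 3/4
D^1 f = (8/3)x^3
matching coefficients of g against c_0 f + c_1 Df + … from the top degree down determines the c_i
solution: c_0 = 4, c_1 = -1


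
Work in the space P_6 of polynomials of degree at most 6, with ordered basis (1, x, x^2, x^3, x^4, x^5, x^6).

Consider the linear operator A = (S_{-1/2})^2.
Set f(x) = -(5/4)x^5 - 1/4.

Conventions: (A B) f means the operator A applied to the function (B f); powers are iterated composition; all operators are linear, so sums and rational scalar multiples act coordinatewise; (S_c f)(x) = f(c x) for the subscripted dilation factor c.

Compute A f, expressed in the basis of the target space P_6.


the result is g(x) = -(5/4096)x^5 - 1/4

S_{-1/2} f = (5/128)x^5 - 1/4
S_{-1/2} S_{-1/2} f = -(5/4096)x^5 - 1/4


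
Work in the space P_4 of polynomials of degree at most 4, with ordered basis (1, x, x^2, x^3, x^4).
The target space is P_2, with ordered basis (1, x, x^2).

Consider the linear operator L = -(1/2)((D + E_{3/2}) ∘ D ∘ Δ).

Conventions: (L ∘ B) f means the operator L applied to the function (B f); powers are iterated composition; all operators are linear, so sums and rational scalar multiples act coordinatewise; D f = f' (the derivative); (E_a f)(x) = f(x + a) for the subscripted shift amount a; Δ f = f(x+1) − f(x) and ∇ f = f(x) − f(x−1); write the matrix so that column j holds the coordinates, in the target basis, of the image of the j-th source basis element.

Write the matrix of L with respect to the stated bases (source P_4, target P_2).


the matrix is [[0, 0, -1, -9, -61/2]; [0, 0, 0, -3, -36]; [0, 0, 0, 0, -6]] (rows listed top to bottom)

image of 1: 0
image of x: 0
image of x^2: -1
image of x^3: -3x - 9
image of x^4: -6x^2 - 36x - 61/2
each image's coordinates form column j of the matrix


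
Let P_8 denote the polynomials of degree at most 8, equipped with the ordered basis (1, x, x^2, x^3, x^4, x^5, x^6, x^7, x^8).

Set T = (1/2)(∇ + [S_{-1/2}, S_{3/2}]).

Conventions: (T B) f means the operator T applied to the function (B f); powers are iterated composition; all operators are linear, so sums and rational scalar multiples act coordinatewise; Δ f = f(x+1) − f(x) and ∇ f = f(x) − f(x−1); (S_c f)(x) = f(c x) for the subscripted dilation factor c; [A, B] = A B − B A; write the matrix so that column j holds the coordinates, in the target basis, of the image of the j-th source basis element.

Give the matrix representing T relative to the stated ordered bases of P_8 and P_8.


image of 1: 0
image of x: 1/2
image of x^2: x - 1/2
image of x^3: (3/2)x^2 - (3/2)x + 1/2
image of x^4: 2x^3 - 3x^2 + 2x - 1/2
image of x^5: (5/2)x^4 - 5x^3 + 5x^2 - (5/2)x + 1/2
image of x^6: 3x^5 - (15/2)x^4 + 10x^3 - (15/2)x^2 + 3x - 1/2
image of x^7: (7/2)x^6 - (21/2)x^5 + (35/2)x^4 - (35/2)x^3 + (21/2)x^2 - (7/2)x + 1/2
image of x^8: 4x^7 - 14x^6 + 28x^5 - 35x^4 + 28x^3 - 14x^2 + 4x - 1/2
each image's coordinates form column j of the matrix

the matrix is [[0, 1/2, -1/2, 1/2, -1/2, 1/2, -1/2, 1/2, -1/2]; [0, 0, 1, -3/2, 2, -5/2, 3, -7/2, 4]; [0, 0, 0, 3/2, -3, 5, -15/2, 21/2, -14]; [0, 0, 0, 0, 2, -5, 10, -35/2, 28]; [0, 0, 0, 0, 0, 5/2, -15/2, 35/2, -35]; [0, 0, 0, 0, 0, 0, 3, -21/2, 28]; [0, 0, 0, 0, 0, 0, 0, 7/2, -14]; [0, 0, 0, 0, 0, 0, 0, 0, 4]; [0, 0, 0, 0, 0, 0, 0, 0, 0]] (rows listed top to bottom)


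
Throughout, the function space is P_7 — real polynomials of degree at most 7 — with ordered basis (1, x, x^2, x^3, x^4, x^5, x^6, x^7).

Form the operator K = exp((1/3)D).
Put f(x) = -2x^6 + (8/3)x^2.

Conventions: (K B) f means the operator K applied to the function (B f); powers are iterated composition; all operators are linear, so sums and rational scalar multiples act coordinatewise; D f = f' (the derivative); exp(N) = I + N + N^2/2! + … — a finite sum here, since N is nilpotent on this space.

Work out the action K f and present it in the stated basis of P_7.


order-1 term: -4x^5 + (16/9)x
order-2 term: -(10/3)x^4 + 8/27
order-3 term: -(40/27)x^3
order-4 term: -(10/27)x^2
order-5 term: -(4/81)x
order-6 term: -2/729
the series for exp((1/3)D) f terminates at order 6
exp((1/3)D) f = -2x^6 - 4x^5 - (10/3)x^4 - (40/27)x^3 + (62/27)x^2 + (140/81)x + 214/729

the image equals g(x) = -2x^6 - 4x^5 - (10/3)x^4 - (40/27)x^3 + (62/27)x^2 + (140/81)x + 214/729


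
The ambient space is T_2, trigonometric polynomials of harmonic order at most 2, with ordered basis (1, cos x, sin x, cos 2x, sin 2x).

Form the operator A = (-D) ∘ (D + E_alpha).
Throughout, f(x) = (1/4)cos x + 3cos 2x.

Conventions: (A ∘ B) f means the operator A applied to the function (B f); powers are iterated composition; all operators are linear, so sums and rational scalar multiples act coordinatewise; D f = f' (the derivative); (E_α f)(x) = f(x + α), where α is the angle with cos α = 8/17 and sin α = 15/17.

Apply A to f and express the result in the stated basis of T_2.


the image equals g(x) = (8/17)cos x + (2/17)sin x + (4908/289)cos 2x - (966/289)sin 2x

D f = -(1/4)sin x - 6sin 2x
E_alpha f = (2/17)cos x - (15/68)sin x - (483/289)cos 2x - (720/289)sin 2x
(D + E_alpha) f = (2/17)cos x - (8/17)sin x - (483/289)cos 2x - (2454/289)sin 2x
D (D + E_alpha) f = -(8/17)cos x - (2/17)sin x - (4908/289)cos 2x + (966/289)sin 2x
(-D) (D + E_alpha) f = (8/17)cos x + (2/17)sin x + (4908/289)cos 2x - (966/289)sin 2x


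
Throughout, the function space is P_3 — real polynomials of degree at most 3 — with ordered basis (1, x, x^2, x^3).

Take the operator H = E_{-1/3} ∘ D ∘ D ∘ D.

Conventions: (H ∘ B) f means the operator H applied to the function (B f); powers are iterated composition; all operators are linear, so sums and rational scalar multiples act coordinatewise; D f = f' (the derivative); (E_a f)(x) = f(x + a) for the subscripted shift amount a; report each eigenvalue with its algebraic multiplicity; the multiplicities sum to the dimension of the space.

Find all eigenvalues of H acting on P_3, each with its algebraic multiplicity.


image of 1: 0
image of x: 0
image of x^2: 0
image of x^3: 6
the matrix is upper triangular; its diagonal is (0, 0, 0, 0)
for a triangular matrix the eigenvalues are the diagonal entries, with algebraic multiplicity their repetition count

λ = 0 (multiplicity 4)


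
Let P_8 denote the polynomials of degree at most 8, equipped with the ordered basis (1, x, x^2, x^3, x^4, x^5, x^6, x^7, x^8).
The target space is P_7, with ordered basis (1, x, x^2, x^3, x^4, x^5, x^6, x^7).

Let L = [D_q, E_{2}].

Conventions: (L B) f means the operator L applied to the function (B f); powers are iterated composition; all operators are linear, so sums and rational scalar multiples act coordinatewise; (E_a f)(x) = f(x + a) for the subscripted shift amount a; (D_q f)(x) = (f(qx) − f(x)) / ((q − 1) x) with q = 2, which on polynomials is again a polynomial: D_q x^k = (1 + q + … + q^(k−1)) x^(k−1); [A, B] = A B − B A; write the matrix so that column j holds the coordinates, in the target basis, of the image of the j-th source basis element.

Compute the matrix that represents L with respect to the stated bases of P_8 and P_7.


image of 1: 0
image of x: 0
image of x^2: -2
image of x^3: -10x - 16
image of x^4: -34x^2 - 108x - 88
image of x^5: -98x^3 - 464x^2 - 752x - 416
image of x^6: -258x^4 - 1620x^3 - 3920x^2 - 4320x - 1824
image of x^7: -642x^5 - 5016x^4 - 16120x^3 - 26560x^2 - 22368x - 7680
image of x^8: -1538x^6 - 14364x^5 - 57512x^4 - 126000x^3 - 158816x^2 - 108864x - 31616
each image's coordinates form column j of the matrix

the matrix is [[0, 0, -2, -16, -88, -416, -1824, -7680, -31616]; [0, 0, 0, -10, -108, -752, -4320, -22368, -108864]; [0, 0, 0, 0, -34, -464, -3920, -26560, -158816]; [0, 0, 0, 0, 0, -98, -1620, -16120, -126000]; [0, 0, 0, 0, 0, 0, -258, -5016, -57512]; [0, 0, 0, 0, 0, 0, 0, -642, -14364]; [0, 0, 0, 0, 0, 0, 0, 0, -1538]; [0, 0, 0, 0, 0, 0, 0, 0, 0]] (rows listed top to bottom)


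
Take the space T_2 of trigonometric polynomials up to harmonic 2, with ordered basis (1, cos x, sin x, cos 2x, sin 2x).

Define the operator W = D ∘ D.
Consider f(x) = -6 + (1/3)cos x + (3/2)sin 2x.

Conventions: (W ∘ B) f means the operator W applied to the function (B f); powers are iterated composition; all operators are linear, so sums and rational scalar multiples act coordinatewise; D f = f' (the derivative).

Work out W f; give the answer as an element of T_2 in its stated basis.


D f = -(1/3)sin x + 3cos 2x
D D f = -(1/3)cos x - 6sin 2x

the image equals g(x) = -(1/3)cos x - 6sin 2x


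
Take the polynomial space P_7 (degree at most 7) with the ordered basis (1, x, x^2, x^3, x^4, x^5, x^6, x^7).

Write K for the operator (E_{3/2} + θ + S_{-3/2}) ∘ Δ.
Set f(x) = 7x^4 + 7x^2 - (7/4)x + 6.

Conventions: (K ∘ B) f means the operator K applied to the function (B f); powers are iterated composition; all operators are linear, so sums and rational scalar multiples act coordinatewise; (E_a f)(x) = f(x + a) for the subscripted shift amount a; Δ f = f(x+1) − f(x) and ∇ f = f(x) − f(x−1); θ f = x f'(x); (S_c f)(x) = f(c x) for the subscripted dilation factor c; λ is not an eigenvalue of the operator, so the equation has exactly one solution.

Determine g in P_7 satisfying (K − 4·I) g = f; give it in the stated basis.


write g with unknown coordinates in the stated basis and equate coefficients in (K − 4·I) g = f
solving from the highest basis element down gives g = -(7/4)x^4 - (35/32)x^3 - (14189/512)x^2 - (61285/2048)x - 286879/4096
check: K g = -(35/8)x^3 - (13293/128)x^2 - (62181/512)x - 280735/1024
so K g − 4·g = 7x^4 + 7x^2 - (7/4)x + 6 = f ✓

the result is g(x) = -(7/4)x^4 - (35/32)x^3 - (14189/512)x^2 - (61285/2048)x - 286879/4096


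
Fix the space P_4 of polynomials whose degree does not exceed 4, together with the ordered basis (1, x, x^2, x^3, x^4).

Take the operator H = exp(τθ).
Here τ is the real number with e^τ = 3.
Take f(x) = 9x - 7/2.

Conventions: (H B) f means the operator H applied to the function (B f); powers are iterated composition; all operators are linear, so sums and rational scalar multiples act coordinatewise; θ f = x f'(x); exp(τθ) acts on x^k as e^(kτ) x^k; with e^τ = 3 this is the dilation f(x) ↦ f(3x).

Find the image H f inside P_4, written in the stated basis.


g(x) = 27x - 7/2

exp(τθ) x^k = e^(kτ) x^k; with e^τ = 3 this sends x^k to 3^k x^k
x ↦ 3 x
applying this coordinatewise to f: exp(τθ) f = 27x - 7/2


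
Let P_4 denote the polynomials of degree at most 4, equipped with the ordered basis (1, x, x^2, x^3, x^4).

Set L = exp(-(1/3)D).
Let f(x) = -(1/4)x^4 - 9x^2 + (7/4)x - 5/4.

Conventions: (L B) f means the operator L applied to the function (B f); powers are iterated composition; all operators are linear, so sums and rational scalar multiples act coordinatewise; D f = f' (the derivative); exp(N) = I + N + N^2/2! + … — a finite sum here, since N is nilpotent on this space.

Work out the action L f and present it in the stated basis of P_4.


the image equals g(x) = -(1/4)x^4 + (1/3)x^3 - (55/6)x^2 + (841/108)x - 919/324

order-1 term: (1/3)x^3 + 6x - 7/12
order-2 term: -(1/6)x^2 - 1
order-3 term: (1/27)x
order-4 term: -1/324
the series for exp(-(1/3)D) f terminates at order 4
exp(-(1/3)D) f = -(1/4)x^4 + (1/3)x^3 - (55/6)x^2 + (841/108)x - 919/324


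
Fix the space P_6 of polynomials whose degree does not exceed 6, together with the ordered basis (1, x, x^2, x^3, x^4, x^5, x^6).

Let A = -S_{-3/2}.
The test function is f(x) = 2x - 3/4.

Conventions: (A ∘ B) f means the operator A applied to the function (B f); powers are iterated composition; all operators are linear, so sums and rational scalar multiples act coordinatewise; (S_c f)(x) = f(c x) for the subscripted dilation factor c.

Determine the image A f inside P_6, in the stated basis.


g(x) = 3x + 3/4

S_{-3/2} f = -3x - 3/4
(-S_{-3/2}) f = 3x + 3/4


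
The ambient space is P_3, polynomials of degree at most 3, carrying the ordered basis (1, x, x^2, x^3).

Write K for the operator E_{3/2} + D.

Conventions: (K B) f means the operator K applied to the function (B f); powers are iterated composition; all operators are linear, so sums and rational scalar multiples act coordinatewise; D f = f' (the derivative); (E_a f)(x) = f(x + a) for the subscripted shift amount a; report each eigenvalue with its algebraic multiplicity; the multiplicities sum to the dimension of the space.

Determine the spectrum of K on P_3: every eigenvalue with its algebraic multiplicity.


image of 1: 1
image of x: x + 5/2
image of x^2: x^2 + 5x + 9/4
image of x^3: x^3 + (15/2)x^2 + (27/4)x + 27/8
the matrix is upper triangular; its diagonal is (1, 1, 1, 1)
for a triangular matrix the eigenvalues are the diagonal entries, with algebraic multiplicity their repetition count

λ = 1 (multiplicity 4)


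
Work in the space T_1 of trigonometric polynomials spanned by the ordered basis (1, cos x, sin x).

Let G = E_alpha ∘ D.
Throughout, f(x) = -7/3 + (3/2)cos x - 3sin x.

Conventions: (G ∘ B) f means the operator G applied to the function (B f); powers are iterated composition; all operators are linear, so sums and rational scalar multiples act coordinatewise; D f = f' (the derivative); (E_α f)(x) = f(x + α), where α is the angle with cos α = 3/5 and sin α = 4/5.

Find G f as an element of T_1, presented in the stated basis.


the image equals g(x) = -3cos x + (3/2)sin x

D f = -3cos x - (3/2)sin x
E_alpha D f = -3cos x + (3/2)sin x


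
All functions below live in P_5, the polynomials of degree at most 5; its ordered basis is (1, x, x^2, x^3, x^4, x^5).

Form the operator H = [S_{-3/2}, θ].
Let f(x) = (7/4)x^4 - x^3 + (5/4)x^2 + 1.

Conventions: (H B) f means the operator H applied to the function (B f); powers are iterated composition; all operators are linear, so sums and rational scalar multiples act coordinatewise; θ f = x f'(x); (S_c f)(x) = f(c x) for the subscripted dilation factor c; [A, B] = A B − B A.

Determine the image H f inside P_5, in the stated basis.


θ f = 7x^4 - 3x^3 + (5/2)x^2
S_{-3/2} θ f = (567/16)x^4 + (81/8)x^3 + (45/8)x^2
S_{-3/2} f = (567/64)x^4 + (27/8)x^3 + (45/16)x^2 + 1
θ S_{-3/2} f = (567/16)x^4 + (81/8)x^3 + (45/8)x^2
[S_{-3/2}, θ] f = 0

g(x) = 0


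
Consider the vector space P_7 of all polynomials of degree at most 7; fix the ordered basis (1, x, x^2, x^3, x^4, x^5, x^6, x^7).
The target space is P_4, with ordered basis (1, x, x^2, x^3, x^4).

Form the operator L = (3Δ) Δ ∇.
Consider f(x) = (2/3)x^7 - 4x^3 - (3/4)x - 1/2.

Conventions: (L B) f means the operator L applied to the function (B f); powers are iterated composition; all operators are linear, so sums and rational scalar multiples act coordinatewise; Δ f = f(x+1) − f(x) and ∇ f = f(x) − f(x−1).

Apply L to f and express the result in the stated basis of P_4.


the image equals g(x) = 420x^4 + 840x^3 + 1260x^2 + 840x + 180

∇ f = (14/3)x^6 - 14x^5 + (70/3)x^4 - (70/3)x^3 + 2x^2 + (22/3)x - 49/12
Δ ∇ f = 28x^5 + (140/3)x^3 - (44/3)x
Δ Δ ∇ f = 140x^4 + 280x^3 + 420x^2 + 280x + 60
(3Δ) Δ ∇ f = 420x^4 + 840x^3 + 1260x^2 + 840x + 180


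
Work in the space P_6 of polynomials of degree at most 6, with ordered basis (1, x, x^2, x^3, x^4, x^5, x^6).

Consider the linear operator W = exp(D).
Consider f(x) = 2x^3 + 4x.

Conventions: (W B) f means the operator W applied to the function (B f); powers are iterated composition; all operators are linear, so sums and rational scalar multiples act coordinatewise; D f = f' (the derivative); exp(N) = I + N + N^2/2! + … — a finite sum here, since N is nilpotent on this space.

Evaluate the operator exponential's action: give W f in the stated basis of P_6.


order-1 term: 6x^2 + 4
order-2 term: 6x
order-3 term: 2
the series for exp(D) f terminates at order 3
exp(D) f = 2x^3 + 6x^2 + 10x + 6

the result is g(x) = 2x^3 + 6x^2 + 10x + 6


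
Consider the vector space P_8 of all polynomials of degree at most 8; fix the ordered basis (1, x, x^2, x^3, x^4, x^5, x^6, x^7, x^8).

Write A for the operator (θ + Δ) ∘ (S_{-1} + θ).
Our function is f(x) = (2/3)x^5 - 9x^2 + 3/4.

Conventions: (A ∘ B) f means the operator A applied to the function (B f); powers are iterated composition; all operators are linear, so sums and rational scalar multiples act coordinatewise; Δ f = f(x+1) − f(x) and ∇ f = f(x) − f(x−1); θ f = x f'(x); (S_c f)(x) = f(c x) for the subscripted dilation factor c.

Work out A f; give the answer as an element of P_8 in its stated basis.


S_{-1} f = -(2/3)x^5 - 9x^2 + 3/4
θ f = (10/3)x^5 - 18x^2
(S_{-1} + θ) f = (8/3)x^5 - 27x^2 + 3/4
θ (S_{-1} + θ) f = (40/3)x^5 - 54x^2
Δ (S_{-1} + θ) f = (40/3)x^4 + (80/3)x^3 + (80/3)x^2 - (122/3)x - 73/3
(θ + Δ) (S_{-1} + θ) f = (40/3)x^5 + (40/3)x^4 + (80/3)x^3 - (82/3)x^2 - (122/3)x - 73/3

the result is g(x) = (40/3)x^5 + (40/3)x^4 + (80/3)x^3 - (82/3)x^2 - (122/3)x - 73/3


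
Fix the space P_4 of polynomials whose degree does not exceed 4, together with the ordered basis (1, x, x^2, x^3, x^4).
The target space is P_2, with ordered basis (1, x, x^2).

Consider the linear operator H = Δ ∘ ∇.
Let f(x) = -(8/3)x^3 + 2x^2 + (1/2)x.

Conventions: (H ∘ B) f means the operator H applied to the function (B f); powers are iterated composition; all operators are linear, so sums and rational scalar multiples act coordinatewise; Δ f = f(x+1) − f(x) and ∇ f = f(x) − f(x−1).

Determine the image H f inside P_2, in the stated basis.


∇ f = -8x^2 + 12x - 25/6
Δ ∇ f = -16x + 4

the image equals g(x) = -16x + 4


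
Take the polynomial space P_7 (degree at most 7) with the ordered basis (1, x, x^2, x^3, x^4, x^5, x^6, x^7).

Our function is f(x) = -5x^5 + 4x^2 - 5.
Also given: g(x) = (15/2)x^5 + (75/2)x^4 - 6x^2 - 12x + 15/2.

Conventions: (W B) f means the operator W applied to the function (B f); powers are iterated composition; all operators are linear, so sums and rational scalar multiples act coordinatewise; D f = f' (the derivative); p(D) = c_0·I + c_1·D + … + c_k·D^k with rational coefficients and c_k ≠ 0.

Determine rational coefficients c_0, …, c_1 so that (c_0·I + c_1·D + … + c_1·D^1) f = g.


D^0 f = -5x^5 + 4x^2 - 5
D^1 f = -25x^4 + 8x
matching coefficients of g against c_0 f + c_1 Df + … from the top degree down determines the c_i
solution: c_0 = -3/2, c_1 = -3/2

p(D) = -(3/2)·I − (3/2)·D, i.e. c_0 = -3/2, c_1 = -3/2


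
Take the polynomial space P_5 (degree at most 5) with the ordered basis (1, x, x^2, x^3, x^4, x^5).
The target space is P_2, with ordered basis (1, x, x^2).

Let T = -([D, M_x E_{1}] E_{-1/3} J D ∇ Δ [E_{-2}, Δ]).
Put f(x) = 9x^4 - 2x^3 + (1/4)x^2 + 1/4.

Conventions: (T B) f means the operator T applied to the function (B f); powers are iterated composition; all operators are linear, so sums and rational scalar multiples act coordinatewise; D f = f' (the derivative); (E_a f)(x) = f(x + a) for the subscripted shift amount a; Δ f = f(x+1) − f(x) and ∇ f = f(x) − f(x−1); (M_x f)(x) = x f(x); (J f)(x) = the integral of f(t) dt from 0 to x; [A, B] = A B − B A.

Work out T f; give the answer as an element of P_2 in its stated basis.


the image equals g(x) = 0

Δ f = 36x^3 + 48x^2 + (61/2)x + 29/4
E_{-2} Δ f = 36x^3 - 168x^2 + (541/2)x - 599/4
E_{-2} f = 9x^4 - 74x^3 + (913/4)x^2 - 313x + 645/4
Δ E_{-2} f = 36x^3 - 168x^2 + (541/2)x - 599/4
[E_{-2}, Δ] f = 0
Δ [E_{-2}, Δ] f = 0
∇ Δ [E_{-2}, Δ] f = 0
D (∇ Δ [E_{-2}, Δ]) f = 0
J D (∇ Δ [E_{-2}, Δ]) f = 0
E_{-1/3} J D (∇ Δ [E_{-2}, Δ]) f = 0
E_{1} (E_{-1/3} J D) (∇ Δ [E_{-2}, Δ]) f = 0
M_x E_{1} (E_{-1/3} J D) (∇ Δ [E_{-2}, Δ]) f = 0
D (M_x E_{1}) (E_{-1/3} J D) (∇ Δ [E_{-2}, Δ]) f = 0
D (E_{-1/3} J D) (∇ Δ [E_{-2}, Δ]) f = 0
E_{1} D (E_{-1/3} J D) (∇ Δ [E_{-2}, Δ]) f = 0
M_x E_{1} D (E_{-1/3} J D) (∇ Δ [E_{-2}, Δ]) f = 0
[D, M_x E_{1}] (E_{-1/3} J D) (∇ Δ [E_{-2}, Δ]) f = 0
(-([D, M_x E_{1}] E_{-1/3} J D ∇ Δ [E_{-2}, Δ])) f = 0


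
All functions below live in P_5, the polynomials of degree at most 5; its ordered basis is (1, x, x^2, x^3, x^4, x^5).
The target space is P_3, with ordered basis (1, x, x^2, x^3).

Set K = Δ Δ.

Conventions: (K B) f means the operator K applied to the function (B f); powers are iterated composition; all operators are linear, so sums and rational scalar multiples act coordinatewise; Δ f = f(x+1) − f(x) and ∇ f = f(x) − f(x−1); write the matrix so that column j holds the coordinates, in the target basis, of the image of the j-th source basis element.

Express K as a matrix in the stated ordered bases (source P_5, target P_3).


the matrix is [[0, 0, 2, 6, 14, 30]; [0, 0, 0, 6, 24, 70]; [0, 0, 0, 0, 12, 60]; [0, 0, 0, 0, 0, 20]] (rows listed top to bottom)

image of 1: 0
image of x: 0
image of x^2: 2
image of x^3: 6x + 6
image of x^4: 12x^2 + 24x + 14
image of x^5: 20x^3 + 60x^2 + 70x + 30
each image's coordinates form column j of the matrix


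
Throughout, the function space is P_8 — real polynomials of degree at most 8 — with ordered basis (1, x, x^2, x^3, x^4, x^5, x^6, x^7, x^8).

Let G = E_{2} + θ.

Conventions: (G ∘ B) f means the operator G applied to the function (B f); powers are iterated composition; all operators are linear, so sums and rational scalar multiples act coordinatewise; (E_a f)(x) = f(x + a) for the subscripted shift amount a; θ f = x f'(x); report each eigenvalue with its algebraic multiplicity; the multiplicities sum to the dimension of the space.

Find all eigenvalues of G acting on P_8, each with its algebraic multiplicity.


image of 1: 1
image of x: 2x + 2
image of x^2: 3x^2 + 4x + 4
image of x^3: 4x^3 + 6x^2 + 12x + 8
image of x^4: 5x^4 + 8x^3 + 24x^2 + 32x + 16
image of x^5: 6x^5 + 10x^4 + 40x^3 + 80x^2 + 80x + 32
image of x^6: 7x^6 + 12x^5 + 60x^4 + 160x^3 + 240x^2 + 192x + 64
image of x^7: 8x^7 + 14x^6 + 84x^5 + 280x^4 + 560x^3 + 672x^2 + 448x + 128
image of x^8: 9x^8 + 16x^7 + 112x^6 + 448x^5 + 1120x^4 + 1792x^3 + 1792x^2 + 1024x + 256
the matrix is upper triangular; its diagonal is (1, 2, 3, 4, 5, 6, 7, 8, 9)
for a triangular matrix the eigenvalues are the diagonal entries, with algebraic multiplicity their repetition count

λ = 1 (multiplicity 1), λ = 2 (multiplicity 1), λ = 3 (multiplicity 1), λ = 4 (multiplicity 1), λ = 5 (multiplicity 1), λ = 6 (multiplicity 1), λ = 7 (multiplicity 1), λ = 8 (multiplicity 1), λ = 9 (multiplicity 1)


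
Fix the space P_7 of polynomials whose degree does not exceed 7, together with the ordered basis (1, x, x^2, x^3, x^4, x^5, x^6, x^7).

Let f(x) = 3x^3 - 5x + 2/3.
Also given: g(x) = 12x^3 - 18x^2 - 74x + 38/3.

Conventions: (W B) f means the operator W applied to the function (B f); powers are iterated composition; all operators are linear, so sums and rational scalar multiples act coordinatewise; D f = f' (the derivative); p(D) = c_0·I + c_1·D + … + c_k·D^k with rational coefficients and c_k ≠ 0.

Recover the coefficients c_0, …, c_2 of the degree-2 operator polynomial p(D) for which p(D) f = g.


c_0 = 4, c_1 = -2, c_2 = -3

D^0 f = 3x^3 - 5x + 2/3
D^1 f = 9x^2 - 5
D^2 f = 18x
matching coefficients of g against c_0 f + c_1 Df + … from the top degree down determines the c_i
solution: c_0 = 4, c_1 = -2, c_2 = -3


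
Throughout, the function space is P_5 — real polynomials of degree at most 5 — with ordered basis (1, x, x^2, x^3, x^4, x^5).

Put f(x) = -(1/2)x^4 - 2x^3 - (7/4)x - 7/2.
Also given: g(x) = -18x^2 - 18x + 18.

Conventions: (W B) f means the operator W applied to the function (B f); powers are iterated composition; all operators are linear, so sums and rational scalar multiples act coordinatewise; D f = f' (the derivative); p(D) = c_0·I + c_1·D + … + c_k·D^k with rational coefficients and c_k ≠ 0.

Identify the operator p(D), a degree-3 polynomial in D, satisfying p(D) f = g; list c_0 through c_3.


c_0 = 0, c_1 = 0, c_2 = 3, c_3 = -3/2

D^0 f = -(1/2)x^4 - 2x^3 - (7/4)x - 7/2
D^1 f = -2x^3 - 6x^2 - 7/4
D^2 f = -6x^2 - 12x
D^3 f = -12x - 12
matching coefficients of g against c_0 f + c_1 Df + … from the top degree down determines the c_i
solution: c_0 = 0, c_1 = 0, c_2 = 3, c_3 = -3/2


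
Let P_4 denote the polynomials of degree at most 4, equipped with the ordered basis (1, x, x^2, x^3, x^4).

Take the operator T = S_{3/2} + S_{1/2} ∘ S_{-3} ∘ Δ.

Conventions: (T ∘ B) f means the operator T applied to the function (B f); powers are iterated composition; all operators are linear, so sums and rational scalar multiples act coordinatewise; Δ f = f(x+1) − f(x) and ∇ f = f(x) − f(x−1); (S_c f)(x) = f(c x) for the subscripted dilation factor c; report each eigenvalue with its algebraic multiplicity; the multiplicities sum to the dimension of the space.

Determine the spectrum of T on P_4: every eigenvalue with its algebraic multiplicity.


image of 1: 1
image of x: (3/2)x + 1
image of x^2: (9/4)x^2 - 3x + 1
image of x^3: (27/8)x^3 + (27/4)x^2 - (9/2)x + 1
image of x^4: (81/16)x^4 - (27/2)x^3 + (27/2)x^2 - 6x + 1
the matrix is upper triangular; its diagonal is (1, 3/2, 9/4, 27/8, 81/16)
for a triangular matrix the eigenvalues are the diagonal entries, with algebraic multiplicity their repetition count

λ = 1 (multiplicity 1), λ = 3/2 (multiplicity 1), λ = 9/4 (multiplicity 1), λ = 27/8 (multiplicity 1), λ = 81/16 (multiplicity 1)


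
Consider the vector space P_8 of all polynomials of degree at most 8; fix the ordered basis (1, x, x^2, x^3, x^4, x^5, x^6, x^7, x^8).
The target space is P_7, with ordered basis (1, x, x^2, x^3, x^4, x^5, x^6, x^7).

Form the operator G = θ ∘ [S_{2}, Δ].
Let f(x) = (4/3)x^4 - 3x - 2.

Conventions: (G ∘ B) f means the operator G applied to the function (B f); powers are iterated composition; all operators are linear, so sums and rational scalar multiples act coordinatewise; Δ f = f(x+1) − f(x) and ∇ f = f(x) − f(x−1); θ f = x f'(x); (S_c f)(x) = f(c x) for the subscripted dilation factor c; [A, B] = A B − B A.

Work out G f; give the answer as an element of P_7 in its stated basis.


Δ f = (16/3)x^3 + 8x^2 + (16/3)x - 5/3
S_{2} Δ f = (128/3)x^3 + 32x^2 + (32/3)x - 5/3
S_{2} f = (64/3)x^4 - 6x - 2
Δ S_{2} f = (256/3)x^3 + 128x^2 + (256/3)x + 46/3
[S_{2}, Δ] f = -(128/3)x^3 - 96x^2 - (224/3)x - 17
θ [S_{2}, Δ] f = -128x^3 - 192x^2 - (224/3)x

the image equals g(x) = -128x^3 - 192x^2 - (224/3)x


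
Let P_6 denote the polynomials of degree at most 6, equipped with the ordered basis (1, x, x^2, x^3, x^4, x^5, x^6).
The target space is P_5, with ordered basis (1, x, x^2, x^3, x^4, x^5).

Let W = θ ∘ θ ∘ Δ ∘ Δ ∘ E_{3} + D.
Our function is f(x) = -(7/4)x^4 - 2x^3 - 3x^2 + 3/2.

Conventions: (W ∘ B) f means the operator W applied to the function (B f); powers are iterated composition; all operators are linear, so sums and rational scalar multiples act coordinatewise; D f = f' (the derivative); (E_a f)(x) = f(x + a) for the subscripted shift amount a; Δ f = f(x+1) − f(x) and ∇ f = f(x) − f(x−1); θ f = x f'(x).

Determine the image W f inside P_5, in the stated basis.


the result is g(x) = -7x^3 - 90x^2 - 186x

E_{3} f = -(7/4)x^4 - 23x^3 - (231/2)x^2 - 261x - 885/4
Δ E_{3} f = -7x^3 - (159/2)x^2 - 307x - 1605/4
Δ Δ E_{3} f = -21x^2 - 180x - 787/2
θ Δ Δ E_{3} f = -42x^2 - 180x
θ θ Δ Δ E_{3} f = -84x^2 - 180x
D f = -7x^3 - 6x^2 - 6x
(θ ∘ θ ∘ Δ ∘ Δ ∘ E_{3} + D) f = -7x^3 - 90x^2 - 186x


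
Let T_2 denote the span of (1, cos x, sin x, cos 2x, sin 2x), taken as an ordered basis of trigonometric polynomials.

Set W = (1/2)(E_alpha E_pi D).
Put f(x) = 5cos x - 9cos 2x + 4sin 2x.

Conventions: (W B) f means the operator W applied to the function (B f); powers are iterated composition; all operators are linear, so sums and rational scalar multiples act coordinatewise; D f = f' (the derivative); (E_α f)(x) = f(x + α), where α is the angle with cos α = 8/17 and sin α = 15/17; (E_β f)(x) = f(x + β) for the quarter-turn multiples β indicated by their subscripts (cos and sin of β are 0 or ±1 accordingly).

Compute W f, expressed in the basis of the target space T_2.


D f = -5sin x + 8cos 2x + 18sin 2x
E_pi D f = 5sin x + 8cos 2x + 18sin 2x
E_alpha E_pi D f = (75/17)cos x + (40/17)sin x + (3032/289)cos 2x - (4818/289)sin 2x
((1/2)(E_alpha E_pi D)) f = (75/34)cos x + (20/17)sin x + (1516/289)cos 2x - (2409/289)sin 2x

the image equals g(x) = (75/34)cos x + (20/17)sin x + (1516/289)cos 2x - (2409/289)sin 2x


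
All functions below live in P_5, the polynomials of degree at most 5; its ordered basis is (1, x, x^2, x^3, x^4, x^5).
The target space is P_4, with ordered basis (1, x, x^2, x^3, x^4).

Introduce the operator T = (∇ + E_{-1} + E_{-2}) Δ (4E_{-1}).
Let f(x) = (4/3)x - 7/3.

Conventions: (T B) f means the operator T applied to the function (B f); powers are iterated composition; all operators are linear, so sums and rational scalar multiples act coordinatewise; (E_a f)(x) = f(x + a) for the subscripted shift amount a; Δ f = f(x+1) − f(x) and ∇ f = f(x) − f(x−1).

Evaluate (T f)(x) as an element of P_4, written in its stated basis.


g(x) = 32/3

E_{-1} f = (4/3)x - 11/3
(4E_{-1}) f = (16/3)x - 44/3
Δ (4E_{-1}) f = 16/3
∇ Δ (4E_{-1}) f = 0
E_{-1} Δ (4E_{-1}) f = 16/3
E_{-2} Δ (4E_{-1}) f = 16/3
(∇ + E_{-1} + E_{-2}) Δ (4E_{-1}) f = 32/3


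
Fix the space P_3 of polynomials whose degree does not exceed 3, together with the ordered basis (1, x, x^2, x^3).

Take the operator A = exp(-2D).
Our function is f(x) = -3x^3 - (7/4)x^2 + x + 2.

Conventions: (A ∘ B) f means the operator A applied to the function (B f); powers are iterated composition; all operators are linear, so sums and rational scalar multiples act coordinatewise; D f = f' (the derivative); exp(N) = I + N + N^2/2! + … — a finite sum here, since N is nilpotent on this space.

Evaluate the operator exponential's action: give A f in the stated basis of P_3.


the result is g(x) = -3x^3 + (65/4)x^2 - 28x + 17

order-1 term: 18x^2 + 7x - 2
order-2 term: -36x - 7
order-3 term: 24
the series for exp(-2D) f terminates at order 3
exp(-2D) f = -3x^3 + (65/4)x^2 - 28x + 17


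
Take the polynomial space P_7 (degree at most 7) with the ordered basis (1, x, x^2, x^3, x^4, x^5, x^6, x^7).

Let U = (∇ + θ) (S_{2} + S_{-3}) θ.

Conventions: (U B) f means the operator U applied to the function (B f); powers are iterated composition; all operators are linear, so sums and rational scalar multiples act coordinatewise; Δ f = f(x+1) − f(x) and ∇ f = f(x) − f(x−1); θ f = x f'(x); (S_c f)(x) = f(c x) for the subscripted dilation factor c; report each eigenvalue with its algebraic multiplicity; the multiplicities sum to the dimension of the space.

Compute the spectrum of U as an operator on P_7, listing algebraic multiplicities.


λ = -100891 (multiplicity 1), λ = -5275 (multiplicity 1), λ = -171 (multiplicity 1), λ = -1 (multiplicity 1), λ = 0 (multiplicity 1), λ = 52 (multiplicity 1), λ = 1552 (multiplicity 1), λ = 28548 (multiplicity 1)

image of 1: 0
image of x: -x - 1
image of x^2: 52x^2 + 52x - 26
image of x^3: -171x^3 - 171x^2 + 171x - 57
image of x^4: 1552x^4 + 1552x^3 - 2328x^2 + 1552x - 388
image of x^5: -5275x^5 - 5275x^4 + 10550x^3 - 10550x^2 + 5275x - 1055
image of x^6: 28548x^6 + 28548x^5 - 71370x^4 + 95160x^3 - 71370x^2 + 28548x - 4758
image of x^7: -100891x^7 - 100891x^6 + 302673x^5 - 504455x^4 + 504455x^3 - 302673x^2 + 100891x - 14413
the matrix is upper triangular; its diagonal is (0, -1, 52, -171, 1552, -5275, 28548, -100891)
for a triangular matrix the eigenvalues are the diagonal entries, with algebraic multiplicity their repetition count
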